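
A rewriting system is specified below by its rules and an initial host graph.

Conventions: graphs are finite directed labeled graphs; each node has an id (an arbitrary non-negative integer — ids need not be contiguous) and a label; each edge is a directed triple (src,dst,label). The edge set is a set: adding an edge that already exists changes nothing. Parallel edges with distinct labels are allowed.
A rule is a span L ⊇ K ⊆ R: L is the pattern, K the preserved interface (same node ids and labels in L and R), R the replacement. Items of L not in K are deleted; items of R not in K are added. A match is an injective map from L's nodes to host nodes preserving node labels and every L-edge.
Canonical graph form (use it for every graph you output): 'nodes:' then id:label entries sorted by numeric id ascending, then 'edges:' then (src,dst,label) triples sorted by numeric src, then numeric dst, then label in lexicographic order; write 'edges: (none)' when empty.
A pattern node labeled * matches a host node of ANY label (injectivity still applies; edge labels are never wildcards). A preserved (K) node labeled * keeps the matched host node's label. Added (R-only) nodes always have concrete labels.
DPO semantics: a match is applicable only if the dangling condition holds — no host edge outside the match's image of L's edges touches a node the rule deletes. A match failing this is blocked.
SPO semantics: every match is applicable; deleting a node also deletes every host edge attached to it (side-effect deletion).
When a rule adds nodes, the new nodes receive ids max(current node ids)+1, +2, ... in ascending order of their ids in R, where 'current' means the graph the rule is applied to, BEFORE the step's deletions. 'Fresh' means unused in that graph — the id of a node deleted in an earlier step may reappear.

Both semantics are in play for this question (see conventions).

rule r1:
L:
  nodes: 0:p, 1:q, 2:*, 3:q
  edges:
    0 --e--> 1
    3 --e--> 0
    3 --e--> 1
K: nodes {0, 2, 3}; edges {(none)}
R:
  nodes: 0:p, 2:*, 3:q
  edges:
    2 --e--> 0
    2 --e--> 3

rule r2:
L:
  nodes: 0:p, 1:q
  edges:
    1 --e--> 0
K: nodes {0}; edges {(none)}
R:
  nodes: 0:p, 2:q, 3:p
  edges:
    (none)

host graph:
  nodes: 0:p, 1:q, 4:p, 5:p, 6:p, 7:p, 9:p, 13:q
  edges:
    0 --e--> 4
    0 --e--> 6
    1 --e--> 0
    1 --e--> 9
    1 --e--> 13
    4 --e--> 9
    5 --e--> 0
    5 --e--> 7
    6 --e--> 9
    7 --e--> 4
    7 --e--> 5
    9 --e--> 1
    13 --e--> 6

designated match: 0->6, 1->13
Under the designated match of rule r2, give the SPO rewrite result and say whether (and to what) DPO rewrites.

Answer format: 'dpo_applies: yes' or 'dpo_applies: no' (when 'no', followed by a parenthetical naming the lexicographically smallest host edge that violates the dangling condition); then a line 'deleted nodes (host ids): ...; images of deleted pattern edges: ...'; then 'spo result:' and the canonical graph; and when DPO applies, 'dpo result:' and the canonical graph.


dpo_applies: no
(the rule deletes node 13, which keeps host edge (1,13,e) outside the match image — the dangling condition fails, DPO blocks; SPO proceeds and side-deletes such edges)
deleted nodes (host ids): 13; images of deleted pattern edges: (13,6,e)
spo result:
nodes: 0:p, 1:q, 4:p, 5:p, 6:p, 7:p, 9:p, 14:q, 15:p
edges: (0,4,e); (0,6,e); (1,0,e); (1,9,e); (4,9,e); (5,0,e); (5,7,e); (6,9,e); (7,4,e); (7,5,e); (9,1,e)


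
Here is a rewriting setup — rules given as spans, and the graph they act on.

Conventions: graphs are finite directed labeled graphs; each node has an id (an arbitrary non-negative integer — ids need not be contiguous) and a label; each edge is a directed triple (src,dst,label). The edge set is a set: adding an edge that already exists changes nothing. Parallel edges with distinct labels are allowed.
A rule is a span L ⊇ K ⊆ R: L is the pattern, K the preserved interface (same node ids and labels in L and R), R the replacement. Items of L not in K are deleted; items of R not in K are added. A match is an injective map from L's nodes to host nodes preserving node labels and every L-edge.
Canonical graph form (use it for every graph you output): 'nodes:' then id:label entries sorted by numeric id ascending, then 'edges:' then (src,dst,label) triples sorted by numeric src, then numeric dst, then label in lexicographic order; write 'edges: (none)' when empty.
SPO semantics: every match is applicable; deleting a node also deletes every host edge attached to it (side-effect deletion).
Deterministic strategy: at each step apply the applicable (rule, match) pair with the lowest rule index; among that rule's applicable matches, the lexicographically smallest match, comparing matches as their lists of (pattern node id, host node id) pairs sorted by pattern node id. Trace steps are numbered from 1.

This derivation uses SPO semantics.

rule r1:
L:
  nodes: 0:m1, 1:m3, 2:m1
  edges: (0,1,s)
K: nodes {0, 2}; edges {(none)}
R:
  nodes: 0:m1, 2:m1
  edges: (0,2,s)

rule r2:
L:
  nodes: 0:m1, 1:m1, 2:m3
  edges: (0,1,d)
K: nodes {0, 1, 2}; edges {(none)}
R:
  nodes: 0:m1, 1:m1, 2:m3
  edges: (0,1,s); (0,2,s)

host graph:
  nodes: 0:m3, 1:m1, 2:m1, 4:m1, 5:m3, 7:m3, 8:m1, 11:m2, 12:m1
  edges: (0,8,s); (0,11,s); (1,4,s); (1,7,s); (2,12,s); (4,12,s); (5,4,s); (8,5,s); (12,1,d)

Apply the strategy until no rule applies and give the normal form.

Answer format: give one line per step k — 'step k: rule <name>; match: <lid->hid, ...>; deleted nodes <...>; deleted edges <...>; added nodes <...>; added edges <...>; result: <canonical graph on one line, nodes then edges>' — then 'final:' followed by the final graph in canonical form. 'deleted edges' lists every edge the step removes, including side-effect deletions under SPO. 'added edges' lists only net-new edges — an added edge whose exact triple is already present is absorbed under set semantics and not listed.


step 1: rule r1; match: 0->1, 1->7, 2->2; deleted nodes 7; deleted edges (1,7,s); added nodes (none); added edges (1,2,s); result: nodes: 0:m3, 1:m1, 2:m1, 4:m1, 5:m3, 8:m1, 11:m2, 12:m1 edges: (0,8,s); (0,11,s); (1,2,s); (1,4,s); (2,12,s); (4,12,s); (5,4,s); (8,5,s); (12,1,d)
step 2: rule r1; match: 0->8, 1->5, 2->1; deleted nodes 5; deleted edges (5,4,s); (8,5,s); added nodes (none); added edges (8,1,s); result: nodes: 0:m3, 1:m1, 2:m1, 4:m1, 8:m1, 11:m2, 12:m1 edges: (0,8,s); (0,11,s); (1,2,s); (1,4,s); (2,12,s); (4,12,s); (8,1,s); (12,1,d)
step 3: rule r2; match: 0->12, 1->1, 2->0; deleted nodes (none); deleted edges (12,1,d); added nodes (none); added edges (12,0,s); (12,1,s); result: nodes: 0:m3, 1:m1, 2:m1, 4:m1, 8:m1, 11:m2, 12:m1 edges: (0,8,s); (0,11,s); (1,2,s); (1,4,s); (2,12,s); (4,12,s); (8,1,s); (12,0,s); (12,1,s)
step 4: rule r1; match: 0->12, 1->0, 2->1; deleted nodes 0; deleted edges (0,8,s); (0,11,s); (12,0,s); added nodes (none); added edges (none); result: nodes: 1:m1, 2:m1, 4:m1, 8:m1, 11:m2, 12:m1 edges: (1,2,s); (1,4,s); (2,12,s); (4,12,s); (8,1,s); (12,1,s)
final:
nodes: 1:m1, 2:m1, 4:m1, 8:m1, 11:m2, 12:m1
edges: (1,2,s); (1,4,s); (2,12,s); (4,12,s); (8,1,s); (12,1,s)


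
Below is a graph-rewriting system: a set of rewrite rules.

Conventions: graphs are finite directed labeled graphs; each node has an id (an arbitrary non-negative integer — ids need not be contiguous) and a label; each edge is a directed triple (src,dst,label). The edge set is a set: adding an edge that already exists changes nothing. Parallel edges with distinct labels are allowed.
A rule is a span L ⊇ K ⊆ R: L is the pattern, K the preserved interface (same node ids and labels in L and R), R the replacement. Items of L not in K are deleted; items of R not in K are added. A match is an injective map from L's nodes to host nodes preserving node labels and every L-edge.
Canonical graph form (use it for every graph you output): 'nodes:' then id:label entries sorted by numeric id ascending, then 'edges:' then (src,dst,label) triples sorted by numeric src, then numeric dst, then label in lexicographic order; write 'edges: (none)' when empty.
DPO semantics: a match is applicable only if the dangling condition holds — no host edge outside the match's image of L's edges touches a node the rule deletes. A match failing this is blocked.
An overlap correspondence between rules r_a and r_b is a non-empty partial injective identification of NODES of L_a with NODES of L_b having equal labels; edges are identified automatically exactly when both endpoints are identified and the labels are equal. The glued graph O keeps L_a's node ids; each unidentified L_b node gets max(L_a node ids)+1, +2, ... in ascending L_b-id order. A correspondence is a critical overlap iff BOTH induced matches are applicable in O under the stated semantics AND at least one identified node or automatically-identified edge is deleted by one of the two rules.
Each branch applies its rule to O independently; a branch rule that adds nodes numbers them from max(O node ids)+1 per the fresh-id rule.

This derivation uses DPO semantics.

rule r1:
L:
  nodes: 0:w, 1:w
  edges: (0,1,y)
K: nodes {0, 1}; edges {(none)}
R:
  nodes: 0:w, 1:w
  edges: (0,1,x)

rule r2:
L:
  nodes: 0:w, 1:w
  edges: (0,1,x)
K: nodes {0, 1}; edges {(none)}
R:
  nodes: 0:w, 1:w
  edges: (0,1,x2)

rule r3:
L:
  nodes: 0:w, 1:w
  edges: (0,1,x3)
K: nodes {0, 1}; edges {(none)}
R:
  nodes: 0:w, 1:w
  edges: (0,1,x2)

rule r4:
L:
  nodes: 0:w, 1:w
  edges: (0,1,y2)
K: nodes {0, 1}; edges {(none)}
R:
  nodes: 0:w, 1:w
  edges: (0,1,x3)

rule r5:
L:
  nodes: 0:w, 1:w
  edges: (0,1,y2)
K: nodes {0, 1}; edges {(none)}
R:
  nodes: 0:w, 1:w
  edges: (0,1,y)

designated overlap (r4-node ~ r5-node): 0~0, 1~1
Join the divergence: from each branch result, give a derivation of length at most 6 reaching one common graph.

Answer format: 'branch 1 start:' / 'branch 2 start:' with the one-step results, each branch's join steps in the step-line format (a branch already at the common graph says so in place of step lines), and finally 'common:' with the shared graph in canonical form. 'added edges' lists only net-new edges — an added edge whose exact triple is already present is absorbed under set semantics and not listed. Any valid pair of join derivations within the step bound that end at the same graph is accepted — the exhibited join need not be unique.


branch 1 start:
nodes: 0:w, 1:w
edges: (0,1,x3)
branch 2 start:
nodes: 0:w, 1:w
edges: (0,1,y)
branch 1 step 1: rule r3; match: 0->0, 1->1; deleted nodes (none); deleted edges (0,1,x3); added nodes (none); added edges (0,1,x2); result: nodes: 0:w, 1:w edges: (0,1,x2)
branch 2 step 1: rule r1; match: 0->0, 1->1; deleted nodes (none); deleted edges (0,1,y); added nodes (none); added edges (0,1,x); result: nodes: 0:w, 1:w edges: (0,1,x)
branch 2 step 2: rule r2; match: 0->0, 1->1; deleted nodes (none); deleted edges (0,1,x); added nodes (none); added edges (0,1,x2); result: nodes: 0:w, 1:w edges: (0,1,x2)
common:
nodes: 0:w, 1:w
edges: (0,1,x2)


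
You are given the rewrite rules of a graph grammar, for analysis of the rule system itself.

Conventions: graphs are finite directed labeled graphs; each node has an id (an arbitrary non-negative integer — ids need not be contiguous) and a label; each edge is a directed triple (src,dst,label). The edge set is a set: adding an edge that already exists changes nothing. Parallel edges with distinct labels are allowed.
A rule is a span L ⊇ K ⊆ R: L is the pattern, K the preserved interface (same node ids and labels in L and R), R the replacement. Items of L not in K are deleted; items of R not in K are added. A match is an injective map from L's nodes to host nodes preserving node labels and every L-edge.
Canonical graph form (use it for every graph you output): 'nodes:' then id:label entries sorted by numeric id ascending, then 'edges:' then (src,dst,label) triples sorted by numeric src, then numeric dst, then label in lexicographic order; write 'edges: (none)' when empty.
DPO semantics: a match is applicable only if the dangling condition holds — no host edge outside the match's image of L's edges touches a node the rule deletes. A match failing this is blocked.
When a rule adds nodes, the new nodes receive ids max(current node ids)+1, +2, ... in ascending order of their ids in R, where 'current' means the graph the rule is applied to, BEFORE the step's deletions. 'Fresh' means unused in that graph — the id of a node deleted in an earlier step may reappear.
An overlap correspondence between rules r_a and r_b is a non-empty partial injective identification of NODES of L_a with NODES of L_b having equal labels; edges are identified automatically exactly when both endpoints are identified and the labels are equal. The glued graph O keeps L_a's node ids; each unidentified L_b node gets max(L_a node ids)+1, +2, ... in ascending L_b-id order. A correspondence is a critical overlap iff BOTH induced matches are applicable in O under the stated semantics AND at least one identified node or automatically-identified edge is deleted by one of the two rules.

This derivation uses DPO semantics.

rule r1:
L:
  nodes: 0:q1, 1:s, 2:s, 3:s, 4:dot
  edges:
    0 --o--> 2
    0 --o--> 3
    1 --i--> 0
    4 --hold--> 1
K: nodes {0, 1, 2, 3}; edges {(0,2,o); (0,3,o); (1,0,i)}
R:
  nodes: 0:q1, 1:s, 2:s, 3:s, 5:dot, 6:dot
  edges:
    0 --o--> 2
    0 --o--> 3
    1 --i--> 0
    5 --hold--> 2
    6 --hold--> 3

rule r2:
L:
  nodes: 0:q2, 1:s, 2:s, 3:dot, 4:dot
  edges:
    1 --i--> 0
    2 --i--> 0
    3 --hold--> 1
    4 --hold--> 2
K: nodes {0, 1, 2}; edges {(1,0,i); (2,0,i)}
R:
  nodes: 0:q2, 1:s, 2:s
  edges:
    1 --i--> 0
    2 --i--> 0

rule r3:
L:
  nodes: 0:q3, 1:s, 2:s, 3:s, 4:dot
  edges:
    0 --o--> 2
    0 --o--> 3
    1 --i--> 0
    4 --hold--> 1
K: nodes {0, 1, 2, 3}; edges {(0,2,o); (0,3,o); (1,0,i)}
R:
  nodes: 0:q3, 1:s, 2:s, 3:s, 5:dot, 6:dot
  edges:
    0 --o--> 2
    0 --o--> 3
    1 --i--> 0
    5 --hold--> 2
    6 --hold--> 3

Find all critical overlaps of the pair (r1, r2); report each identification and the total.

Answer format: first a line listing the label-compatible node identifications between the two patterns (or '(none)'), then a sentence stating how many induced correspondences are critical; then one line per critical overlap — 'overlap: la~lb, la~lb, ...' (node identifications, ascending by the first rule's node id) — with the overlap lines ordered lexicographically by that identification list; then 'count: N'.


label-compatible node identifications between L(r1) and L(r2): 1~1, 1~2, 2~1, 2~2, 3~1, 3~2, 4~3, 4~4
6 of the induced correspondences are critical overlaps of r1 and r2.
overlap: 1~1, 2~2, 4~3
overlap: 1~1, 3~2, 4~3
overlap: 1~1, 4~3
overlap: 1~2, 2~1, 4~4
overlap: 1~2, 3~1, 4~4
overlap: 1~2, 4~4
count: 6


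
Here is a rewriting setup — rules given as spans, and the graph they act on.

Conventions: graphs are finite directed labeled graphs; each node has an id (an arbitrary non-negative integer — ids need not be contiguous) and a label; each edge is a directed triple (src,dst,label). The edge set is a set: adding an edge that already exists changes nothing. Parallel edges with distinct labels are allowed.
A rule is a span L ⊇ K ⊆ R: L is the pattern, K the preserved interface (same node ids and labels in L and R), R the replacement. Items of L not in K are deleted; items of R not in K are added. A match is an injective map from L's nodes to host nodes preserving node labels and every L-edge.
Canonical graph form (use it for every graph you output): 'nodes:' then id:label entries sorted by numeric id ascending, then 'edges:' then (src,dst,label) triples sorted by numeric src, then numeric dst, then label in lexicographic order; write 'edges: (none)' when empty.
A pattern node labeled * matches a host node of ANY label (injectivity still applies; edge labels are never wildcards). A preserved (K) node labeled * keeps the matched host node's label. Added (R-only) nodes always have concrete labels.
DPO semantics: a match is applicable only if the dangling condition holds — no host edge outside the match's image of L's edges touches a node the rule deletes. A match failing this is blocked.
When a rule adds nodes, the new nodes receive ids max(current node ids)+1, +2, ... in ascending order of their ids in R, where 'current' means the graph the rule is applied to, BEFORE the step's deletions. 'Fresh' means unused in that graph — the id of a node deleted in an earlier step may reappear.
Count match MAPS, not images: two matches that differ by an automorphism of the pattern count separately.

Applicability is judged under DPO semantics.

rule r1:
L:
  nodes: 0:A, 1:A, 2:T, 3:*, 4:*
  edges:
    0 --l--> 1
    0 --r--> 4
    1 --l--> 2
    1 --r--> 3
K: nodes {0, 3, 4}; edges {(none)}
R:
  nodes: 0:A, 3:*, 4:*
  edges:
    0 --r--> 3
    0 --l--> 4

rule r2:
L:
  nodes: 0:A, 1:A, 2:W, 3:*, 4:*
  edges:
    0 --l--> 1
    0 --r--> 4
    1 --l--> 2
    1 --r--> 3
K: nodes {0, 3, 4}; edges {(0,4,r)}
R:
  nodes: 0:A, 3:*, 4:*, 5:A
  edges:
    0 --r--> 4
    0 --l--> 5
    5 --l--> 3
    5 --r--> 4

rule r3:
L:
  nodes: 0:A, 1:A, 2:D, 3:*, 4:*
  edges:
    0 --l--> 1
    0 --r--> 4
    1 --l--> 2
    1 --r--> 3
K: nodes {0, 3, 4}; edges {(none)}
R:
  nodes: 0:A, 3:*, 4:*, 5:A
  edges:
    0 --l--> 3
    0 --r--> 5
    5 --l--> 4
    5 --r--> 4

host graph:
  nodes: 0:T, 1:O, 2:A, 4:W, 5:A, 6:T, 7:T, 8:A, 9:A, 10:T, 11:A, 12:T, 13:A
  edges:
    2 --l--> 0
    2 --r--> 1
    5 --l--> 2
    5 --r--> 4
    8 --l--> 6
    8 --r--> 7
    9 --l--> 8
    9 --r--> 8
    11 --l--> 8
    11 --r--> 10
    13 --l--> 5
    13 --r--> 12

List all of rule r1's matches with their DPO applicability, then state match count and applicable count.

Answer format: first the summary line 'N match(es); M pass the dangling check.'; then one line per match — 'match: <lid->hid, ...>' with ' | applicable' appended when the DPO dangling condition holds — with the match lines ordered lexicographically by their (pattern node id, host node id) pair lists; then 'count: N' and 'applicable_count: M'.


2 match(es); 1 pass the dangling check.
match: 0->5, 1->2, 2->0, 3->1, 4->4 | applicable
match: 0->11, 1->8, 2->6, 3->7, 4->10
count: 2
applicable_count: 1


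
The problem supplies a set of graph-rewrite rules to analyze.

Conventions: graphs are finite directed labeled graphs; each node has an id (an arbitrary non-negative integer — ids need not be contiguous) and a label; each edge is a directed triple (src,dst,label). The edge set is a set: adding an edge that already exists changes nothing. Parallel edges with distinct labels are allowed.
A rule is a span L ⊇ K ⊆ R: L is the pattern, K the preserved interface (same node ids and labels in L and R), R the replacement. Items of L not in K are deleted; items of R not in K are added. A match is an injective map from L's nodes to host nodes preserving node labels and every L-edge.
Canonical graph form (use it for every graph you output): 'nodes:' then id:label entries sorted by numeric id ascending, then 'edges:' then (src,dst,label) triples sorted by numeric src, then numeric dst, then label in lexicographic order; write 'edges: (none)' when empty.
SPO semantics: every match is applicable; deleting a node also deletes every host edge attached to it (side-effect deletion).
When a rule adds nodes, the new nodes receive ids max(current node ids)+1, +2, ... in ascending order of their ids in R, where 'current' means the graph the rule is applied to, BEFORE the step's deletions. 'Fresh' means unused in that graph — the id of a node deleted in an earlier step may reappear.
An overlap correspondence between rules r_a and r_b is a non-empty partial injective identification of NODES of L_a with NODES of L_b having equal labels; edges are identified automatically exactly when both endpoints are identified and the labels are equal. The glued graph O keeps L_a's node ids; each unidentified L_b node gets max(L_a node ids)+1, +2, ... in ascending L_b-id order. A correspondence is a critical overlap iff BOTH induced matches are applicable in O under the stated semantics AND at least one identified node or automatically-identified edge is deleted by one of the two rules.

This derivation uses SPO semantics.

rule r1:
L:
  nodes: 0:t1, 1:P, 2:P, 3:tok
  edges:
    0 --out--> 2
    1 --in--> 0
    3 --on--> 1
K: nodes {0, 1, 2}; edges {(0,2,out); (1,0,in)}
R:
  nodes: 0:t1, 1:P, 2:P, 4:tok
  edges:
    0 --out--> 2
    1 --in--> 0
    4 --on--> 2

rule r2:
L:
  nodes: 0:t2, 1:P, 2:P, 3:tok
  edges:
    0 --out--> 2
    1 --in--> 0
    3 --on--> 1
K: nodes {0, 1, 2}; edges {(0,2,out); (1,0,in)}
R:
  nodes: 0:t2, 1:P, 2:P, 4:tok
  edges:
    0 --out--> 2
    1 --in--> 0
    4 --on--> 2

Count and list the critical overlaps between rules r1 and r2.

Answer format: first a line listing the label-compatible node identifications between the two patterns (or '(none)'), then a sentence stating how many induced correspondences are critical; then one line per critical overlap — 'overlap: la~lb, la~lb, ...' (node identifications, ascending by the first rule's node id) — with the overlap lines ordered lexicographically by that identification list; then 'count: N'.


label-compatible node identifications between L(r1) and L(r2): 1~1, 1~2, 2~1, 2~2, 3~3
7 of the induced correspondences are critical overlaps of r1 and r2.
overlap: 1~1, 2~2, 3~3
overlap: 1~1, 3~3
overlap: 1~2, 2~1, 3~3
overlap: 1~2, 3~3
overlap: 2~1, 3~3
overlap: 2~2, 3~3
overlap: 3~3
count: 7


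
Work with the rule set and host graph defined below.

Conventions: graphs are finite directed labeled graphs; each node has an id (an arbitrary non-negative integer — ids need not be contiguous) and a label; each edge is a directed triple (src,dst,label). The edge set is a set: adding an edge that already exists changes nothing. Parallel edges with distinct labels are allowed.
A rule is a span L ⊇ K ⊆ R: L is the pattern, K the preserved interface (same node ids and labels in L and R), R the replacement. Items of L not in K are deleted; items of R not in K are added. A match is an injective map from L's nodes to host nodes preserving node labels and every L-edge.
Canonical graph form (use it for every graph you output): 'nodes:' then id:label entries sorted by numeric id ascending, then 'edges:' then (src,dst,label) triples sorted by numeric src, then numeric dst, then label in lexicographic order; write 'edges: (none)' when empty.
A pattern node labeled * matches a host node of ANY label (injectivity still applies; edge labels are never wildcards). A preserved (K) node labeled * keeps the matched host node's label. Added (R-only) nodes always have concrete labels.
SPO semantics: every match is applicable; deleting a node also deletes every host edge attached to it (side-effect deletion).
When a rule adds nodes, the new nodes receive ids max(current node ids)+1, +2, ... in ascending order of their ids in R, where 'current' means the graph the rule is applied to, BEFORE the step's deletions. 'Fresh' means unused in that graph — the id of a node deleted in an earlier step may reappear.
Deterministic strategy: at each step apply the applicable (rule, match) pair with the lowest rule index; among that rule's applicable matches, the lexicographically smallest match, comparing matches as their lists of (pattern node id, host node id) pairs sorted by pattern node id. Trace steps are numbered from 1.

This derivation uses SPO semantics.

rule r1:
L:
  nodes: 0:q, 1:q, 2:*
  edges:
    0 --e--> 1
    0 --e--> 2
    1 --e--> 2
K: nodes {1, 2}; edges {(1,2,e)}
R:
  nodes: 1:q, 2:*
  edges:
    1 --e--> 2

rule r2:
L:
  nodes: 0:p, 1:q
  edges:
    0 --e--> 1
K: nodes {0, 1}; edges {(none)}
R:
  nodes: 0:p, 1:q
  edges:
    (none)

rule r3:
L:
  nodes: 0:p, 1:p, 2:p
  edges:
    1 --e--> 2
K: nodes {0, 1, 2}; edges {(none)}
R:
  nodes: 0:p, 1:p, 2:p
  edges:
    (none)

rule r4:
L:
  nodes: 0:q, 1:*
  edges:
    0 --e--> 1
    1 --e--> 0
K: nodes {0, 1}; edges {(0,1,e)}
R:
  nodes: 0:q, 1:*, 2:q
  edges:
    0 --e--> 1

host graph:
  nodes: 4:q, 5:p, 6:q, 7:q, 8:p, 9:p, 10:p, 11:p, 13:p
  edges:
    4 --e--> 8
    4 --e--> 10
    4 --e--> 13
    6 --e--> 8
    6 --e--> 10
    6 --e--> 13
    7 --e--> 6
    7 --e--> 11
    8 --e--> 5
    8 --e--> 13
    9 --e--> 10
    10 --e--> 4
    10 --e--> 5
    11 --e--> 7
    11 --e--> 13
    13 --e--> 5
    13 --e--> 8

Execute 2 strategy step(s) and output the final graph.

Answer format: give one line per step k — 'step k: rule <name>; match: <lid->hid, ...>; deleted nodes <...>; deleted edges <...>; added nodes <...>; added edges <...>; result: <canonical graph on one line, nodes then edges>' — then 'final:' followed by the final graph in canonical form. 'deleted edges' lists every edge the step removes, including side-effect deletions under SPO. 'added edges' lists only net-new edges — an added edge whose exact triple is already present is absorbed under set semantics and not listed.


step 1: rule r2; match: 0->10, 1->4; deleted nodes (none); deleted edges (10,4,e); added nodes (none); added edges (none); result: nodes: 4:q, 5:p, 6:q, 7:q, 8:p, 9:p, 10:p, 11:p, 13:p edges: (4,8,e); (4,10,e); (4,13,e); (6,8,e); (6,10,e); (6,13,e); (7,6,e); (7,11,e); (8,5,e); (8,13,e); (9,10,e); (10,5,e); (11,7,e); (11,13,e); (13,5,e); (13,8,e)
step 2: rule r2; match: 0->11, 1->7; deleted nodes (none); deleted edges (11,7,e); added nodes (none); added edges (none); result: nodes: 4:q, 5:p, 6:q, 7:q, 8:p, 9:p, 10:p, 11:p, 13:p edges: (4,8,e); (4,10,e); (4,13,e); (6,8,e); (6,10,e); (6,13,e); (7,6,e); (7,11,e); (8,5,e); (8,13,e); (9,10,e); (10,5,e); (11,13,e); (13,5,e); (13,8,e)
final:
nodes: 4:q, 5:p, 6:q, 7:q, 8:p, 9:p, 10:p, 11:p, 13:p
edges: (4,8,e); (4,10,e); (4,13,e); (6,8,e); (6,10,e); (6,13,e); (7,6,e); (7,11,e); (8,5,e); (8,13,e); (9,10,e); (10,5,e); (11,13,e); (13,5,e); (13,8,e)


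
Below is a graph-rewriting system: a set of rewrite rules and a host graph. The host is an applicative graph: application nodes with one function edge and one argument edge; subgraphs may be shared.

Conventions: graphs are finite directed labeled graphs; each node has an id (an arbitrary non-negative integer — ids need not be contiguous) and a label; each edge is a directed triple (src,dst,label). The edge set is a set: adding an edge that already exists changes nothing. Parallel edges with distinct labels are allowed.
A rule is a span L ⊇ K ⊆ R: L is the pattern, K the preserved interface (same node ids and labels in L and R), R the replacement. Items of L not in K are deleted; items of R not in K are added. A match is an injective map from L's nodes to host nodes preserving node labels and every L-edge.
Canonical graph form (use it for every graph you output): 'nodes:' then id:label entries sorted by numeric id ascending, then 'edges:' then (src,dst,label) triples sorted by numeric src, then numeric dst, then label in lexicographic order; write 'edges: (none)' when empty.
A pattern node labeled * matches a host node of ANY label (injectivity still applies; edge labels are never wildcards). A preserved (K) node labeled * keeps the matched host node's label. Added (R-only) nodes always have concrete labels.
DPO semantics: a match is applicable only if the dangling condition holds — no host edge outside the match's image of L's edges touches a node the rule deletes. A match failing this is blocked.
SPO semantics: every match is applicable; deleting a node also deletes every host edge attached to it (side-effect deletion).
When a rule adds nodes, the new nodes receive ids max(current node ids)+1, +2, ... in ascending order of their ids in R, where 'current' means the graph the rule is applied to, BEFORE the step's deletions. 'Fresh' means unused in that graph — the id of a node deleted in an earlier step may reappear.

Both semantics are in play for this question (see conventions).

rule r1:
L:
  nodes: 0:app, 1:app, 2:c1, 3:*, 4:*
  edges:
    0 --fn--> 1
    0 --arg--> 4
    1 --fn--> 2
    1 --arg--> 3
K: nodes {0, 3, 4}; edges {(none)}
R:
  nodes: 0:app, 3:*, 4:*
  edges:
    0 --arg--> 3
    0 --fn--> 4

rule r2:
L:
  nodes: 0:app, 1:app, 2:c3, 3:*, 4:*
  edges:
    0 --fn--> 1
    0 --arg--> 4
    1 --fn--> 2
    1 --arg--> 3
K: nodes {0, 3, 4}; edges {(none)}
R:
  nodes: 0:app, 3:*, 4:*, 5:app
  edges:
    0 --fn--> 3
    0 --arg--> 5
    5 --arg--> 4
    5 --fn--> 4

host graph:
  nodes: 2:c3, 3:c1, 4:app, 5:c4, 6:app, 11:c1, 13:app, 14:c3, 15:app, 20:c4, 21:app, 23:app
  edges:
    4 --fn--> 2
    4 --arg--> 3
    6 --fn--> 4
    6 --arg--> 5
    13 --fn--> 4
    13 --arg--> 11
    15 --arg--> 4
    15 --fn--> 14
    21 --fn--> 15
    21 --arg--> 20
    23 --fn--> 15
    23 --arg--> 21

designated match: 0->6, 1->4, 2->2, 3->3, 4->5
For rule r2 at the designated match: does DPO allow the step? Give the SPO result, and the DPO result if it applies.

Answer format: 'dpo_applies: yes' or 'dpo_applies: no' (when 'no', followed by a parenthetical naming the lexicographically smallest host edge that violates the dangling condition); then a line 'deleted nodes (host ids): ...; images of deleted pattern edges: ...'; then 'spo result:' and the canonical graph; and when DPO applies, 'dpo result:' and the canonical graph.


dpo_applies: no
(the rule deletes node 4, which keeps host edge (13,4,fn) outside the match image — the dangling condition fails, DPO blocks; SPO proceeds and side-deletes such edges)
deleted nodes (host ids): 2, 4; images of deleted pattern edges: (4,2,fn); (4,3,arg); (6,4,fn); (6,5,arg)
spo result:
nodes: 3:c1, 5:c4, 6:app, 11:c1, 13:app, 14:c3, 15:app, 20:c4, 21:app, 23:app, 24:app
edges: (6,3,fn); (6,24,arg); (13,11,arg); (15,14,fn); (21,15,fn); (21,20,arg); (23,15,fn); (23,21,arg); (24,5,arg); (24,5,fn)


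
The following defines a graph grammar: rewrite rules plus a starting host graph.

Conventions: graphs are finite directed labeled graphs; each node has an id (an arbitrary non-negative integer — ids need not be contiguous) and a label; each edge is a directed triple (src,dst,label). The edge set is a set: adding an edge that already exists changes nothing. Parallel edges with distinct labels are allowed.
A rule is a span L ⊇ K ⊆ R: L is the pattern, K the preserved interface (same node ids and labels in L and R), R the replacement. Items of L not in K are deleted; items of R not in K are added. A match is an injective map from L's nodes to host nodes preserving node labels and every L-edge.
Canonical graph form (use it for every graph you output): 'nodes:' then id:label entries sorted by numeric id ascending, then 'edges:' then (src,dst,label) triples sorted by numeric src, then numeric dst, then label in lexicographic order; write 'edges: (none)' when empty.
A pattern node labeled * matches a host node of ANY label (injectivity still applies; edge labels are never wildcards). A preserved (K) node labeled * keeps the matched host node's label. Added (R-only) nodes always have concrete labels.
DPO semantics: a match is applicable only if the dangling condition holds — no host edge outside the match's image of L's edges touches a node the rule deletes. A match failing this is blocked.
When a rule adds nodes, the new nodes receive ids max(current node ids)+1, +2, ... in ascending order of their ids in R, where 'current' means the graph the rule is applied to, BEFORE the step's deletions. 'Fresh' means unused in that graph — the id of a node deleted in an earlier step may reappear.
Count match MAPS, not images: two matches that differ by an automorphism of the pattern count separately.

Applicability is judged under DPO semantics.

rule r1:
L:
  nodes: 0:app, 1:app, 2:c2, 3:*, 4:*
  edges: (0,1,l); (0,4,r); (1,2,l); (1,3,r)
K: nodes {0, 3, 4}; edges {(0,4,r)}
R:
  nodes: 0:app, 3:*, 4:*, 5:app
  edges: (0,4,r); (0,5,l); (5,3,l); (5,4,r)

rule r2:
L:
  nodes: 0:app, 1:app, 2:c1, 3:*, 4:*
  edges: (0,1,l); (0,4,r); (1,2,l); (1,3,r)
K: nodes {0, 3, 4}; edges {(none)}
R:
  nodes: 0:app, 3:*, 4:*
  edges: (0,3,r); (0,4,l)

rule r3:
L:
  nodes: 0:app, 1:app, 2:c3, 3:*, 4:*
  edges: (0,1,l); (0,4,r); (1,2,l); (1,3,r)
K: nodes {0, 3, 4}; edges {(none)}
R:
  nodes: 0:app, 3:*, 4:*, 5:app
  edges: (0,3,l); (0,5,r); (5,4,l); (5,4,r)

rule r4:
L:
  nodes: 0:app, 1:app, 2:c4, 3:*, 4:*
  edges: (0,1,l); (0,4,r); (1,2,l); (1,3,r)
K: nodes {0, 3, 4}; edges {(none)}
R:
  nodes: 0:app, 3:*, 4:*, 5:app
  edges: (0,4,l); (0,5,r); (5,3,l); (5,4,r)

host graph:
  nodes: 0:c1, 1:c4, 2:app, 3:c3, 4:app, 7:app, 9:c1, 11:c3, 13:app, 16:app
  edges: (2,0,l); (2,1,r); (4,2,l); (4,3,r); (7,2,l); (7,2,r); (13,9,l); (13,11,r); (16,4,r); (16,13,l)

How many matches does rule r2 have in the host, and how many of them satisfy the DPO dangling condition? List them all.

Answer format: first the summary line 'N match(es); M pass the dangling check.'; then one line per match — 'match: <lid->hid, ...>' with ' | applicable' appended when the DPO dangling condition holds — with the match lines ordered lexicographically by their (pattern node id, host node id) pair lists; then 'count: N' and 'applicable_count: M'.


2 match(es); 1 pass the dangling check.
match: 0->4, 1->2, 2->0, 3->1, 4->3
match: 0->16, 1->13, 2->9, 3->11, 4->4 | applicable
count: 2
applicable_count: 1


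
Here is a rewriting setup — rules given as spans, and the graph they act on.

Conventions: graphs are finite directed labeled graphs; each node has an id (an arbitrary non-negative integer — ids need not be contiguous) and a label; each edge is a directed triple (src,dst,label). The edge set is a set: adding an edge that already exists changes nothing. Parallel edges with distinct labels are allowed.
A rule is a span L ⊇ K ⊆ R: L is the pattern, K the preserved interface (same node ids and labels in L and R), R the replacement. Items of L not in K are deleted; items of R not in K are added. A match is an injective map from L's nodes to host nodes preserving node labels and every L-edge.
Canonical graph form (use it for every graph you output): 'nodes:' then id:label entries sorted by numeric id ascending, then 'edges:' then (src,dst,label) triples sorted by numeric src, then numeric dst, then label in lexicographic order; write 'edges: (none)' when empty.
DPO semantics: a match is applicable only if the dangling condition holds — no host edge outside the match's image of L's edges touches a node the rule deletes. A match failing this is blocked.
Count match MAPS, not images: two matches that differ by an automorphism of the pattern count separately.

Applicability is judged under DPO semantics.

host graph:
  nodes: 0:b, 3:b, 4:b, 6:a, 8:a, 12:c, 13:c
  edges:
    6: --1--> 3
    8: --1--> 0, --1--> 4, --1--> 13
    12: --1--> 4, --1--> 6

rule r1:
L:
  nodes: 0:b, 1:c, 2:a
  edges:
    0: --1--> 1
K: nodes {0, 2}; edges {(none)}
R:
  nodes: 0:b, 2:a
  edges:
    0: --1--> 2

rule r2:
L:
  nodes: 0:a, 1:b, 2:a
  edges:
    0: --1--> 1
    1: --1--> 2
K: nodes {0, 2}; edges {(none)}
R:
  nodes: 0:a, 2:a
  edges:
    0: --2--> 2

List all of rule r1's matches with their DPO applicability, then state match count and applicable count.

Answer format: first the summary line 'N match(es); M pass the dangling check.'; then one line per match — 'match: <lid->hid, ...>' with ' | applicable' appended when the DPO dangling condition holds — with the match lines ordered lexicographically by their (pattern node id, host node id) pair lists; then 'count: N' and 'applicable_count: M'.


0 match(es); 0 pass the dangling check.
count: 0
applicable_count: 0


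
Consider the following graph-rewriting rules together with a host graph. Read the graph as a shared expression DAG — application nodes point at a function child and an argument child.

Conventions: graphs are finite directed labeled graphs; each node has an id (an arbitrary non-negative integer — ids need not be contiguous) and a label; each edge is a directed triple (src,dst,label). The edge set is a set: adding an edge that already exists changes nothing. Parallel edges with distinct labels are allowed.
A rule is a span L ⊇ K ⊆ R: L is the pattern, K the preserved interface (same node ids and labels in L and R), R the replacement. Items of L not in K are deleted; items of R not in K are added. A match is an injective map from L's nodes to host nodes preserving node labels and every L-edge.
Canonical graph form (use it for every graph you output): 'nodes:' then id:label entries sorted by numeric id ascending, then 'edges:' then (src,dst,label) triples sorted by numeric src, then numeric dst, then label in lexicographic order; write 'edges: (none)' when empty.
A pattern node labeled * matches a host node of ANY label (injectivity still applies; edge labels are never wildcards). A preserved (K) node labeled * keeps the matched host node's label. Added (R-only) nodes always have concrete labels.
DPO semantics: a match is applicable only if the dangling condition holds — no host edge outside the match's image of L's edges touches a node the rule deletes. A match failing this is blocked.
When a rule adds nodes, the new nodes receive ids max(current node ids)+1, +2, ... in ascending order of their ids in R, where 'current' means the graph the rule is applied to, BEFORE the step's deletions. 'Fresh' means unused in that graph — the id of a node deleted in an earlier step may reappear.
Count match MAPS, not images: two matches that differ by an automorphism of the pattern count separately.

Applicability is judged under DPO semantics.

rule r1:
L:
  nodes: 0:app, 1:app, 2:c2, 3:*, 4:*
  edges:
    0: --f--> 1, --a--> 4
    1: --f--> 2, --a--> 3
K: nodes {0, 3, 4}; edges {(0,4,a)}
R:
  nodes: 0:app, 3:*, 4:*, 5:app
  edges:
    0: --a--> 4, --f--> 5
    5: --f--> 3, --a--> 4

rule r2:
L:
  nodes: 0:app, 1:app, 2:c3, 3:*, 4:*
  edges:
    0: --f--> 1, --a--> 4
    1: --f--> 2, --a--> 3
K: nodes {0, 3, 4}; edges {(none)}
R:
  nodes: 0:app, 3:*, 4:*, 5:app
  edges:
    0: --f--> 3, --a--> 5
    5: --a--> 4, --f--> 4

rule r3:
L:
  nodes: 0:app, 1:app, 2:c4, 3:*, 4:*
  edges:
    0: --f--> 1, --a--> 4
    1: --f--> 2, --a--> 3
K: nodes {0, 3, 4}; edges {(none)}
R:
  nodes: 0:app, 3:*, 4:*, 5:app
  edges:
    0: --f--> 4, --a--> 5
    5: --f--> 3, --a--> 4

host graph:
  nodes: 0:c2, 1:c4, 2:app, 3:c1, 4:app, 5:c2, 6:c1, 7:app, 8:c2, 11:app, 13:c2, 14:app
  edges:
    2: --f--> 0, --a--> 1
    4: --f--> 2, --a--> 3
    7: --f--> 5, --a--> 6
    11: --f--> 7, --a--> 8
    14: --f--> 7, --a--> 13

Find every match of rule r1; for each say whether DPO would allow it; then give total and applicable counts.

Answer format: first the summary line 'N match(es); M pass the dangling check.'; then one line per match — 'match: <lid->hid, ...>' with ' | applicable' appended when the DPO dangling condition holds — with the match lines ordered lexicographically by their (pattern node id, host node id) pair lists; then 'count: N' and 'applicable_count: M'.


3 match(es); 1 pass the dangling check.
match: 0->4, 1->2, 2->0, 3->1, 4->3 | applicable
match: 0->11, 1->7, 2->5, 3->6, 4->8
match: 0->14, 1->7, 2->5, 3->6, 4->13
count: 3
applicable_count: 1


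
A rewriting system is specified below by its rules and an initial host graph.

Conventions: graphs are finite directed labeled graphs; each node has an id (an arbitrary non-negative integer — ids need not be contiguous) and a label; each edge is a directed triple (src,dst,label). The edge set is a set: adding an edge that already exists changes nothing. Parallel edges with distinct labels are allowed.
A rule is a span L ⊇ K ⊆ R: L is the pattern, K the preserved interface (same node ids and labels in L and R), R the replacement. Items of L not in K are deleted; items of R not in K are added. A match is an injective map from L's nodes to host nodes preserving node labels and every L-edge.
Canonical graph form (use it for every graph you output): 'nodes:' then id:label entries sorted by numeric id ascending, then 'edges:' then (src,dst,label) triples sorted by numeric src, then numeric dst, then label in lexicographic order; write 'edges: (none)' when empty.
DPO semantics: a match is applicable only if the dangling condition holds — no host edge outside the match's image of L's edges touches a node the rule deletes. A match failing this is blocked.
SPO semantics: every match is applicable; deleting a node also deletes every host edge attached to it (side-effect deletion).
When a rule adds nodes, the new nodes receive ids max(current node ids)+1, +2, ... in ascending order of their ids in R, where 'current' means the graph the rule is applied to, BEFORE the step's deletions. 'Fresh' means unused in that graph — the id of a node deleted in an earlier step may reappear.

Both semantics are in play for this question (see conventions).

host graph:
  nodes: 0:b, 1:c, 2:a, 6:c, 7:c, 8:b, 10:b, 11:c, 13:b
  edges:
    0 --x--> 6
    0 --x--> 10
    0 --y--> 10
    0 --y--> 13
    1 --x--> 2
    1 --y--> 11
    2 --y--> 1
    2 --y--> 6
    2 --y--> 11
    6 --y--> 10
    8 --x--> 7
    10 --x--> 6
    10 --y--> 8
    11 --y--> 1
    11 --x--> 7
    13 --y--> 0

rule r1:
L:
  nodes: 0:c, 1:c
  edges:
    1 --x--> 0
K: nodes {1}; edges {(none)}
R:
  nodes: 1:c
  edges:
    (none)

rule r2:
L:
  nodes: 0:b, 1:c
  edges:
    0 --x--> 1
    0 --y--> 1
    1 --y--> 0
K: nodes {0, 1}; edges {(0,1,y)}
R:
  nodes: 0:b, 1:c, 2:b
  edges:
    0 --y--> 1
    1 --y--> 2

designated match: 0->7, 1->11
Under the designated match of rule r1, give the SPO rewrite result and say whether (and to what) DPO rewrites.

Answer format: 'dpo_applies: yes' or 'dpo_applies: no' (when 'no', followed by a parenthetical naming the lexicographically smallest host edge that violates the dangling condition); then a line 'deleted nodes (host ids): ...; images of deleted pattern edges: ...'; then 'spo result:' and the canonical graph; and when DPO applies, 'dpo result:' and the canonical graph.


dpo_applies: no
(the rule deletes node 7, which keeps host edge (8,7,x) outside the match image — the dangling condition fails, DPO blocks; SPO proceeds and side-deletes such edges)
deleted nodes (host ids): 7; images of deleted pattern edges: (11,7,x)
spo result:
nodes: 0:b, 1:c, 2:a, 6:c, 8:b, 10:b, 11:c, 13:b
edges: (0,6,x); (0,10,x); (0,10,y); (0,13,y); (1,2,x); (1,11,y); (2,1,y); (2,6,y); (2,11,y); (6,10,y); (10,6,x); (10,8,y); (11,1,y); (13,0,y)
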